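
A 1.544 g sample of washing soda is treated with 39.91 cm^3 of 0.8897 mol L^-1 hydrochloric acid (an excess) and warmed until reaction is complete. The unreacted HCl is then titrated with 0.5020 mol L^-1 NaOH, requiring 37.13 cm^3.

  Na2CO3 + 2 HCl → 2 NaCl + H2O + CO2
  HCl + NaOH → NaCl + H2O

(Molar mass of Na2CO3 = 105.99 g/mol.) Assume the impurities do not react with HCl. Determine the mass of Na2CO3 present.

n(HCl) added = 0.03991 × 0.8897 = 0.03551 mol
n(NaOH) used in back-titration = 0.03713 × 0.5020 = 0.01864 mol
n(HCl) left over = 0.01864 mol (1:1 ratio)
n(HCl) consumed by analyte = 0.03551 − 0.01864 = 0.01687 mol
From the 1:2 ratio, n(Na2CO3) = 1/2 × 0.01687 = 8.434 × 10^-3 mol
mass of Na2CO3 = 8.434 × 10^-3 × 105.99 = 0.8940 g

0.8940 g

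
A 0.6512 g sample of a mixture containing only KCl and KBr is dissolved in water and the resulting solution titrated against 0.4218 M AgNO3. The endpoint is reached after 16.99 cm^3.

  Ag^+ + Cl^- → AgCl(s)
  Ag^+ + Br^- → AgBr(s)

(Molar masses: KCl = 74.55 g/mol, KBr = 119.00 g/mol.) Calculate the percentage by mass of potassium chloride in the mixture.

51.92 %

n(AgNO3) = 0.01699 × 0.4218 = 7.166 × 10^-3 mol
Let x = n(KCl), y = n(KBr).
Titrant: 1x + 1y = 7.166 × 10^-3;  mass: 74.55x + 119.00y = 0.6512
Solving, x = 4.535 × 10^-3 mol, y = 2.631 × 10^-3 mol
mass of KCl = 4.535 × 10^-3 × 74.55 = 0.3381 g
% KCl = 0.3381 / 0.6512 × 100 = 51.92 %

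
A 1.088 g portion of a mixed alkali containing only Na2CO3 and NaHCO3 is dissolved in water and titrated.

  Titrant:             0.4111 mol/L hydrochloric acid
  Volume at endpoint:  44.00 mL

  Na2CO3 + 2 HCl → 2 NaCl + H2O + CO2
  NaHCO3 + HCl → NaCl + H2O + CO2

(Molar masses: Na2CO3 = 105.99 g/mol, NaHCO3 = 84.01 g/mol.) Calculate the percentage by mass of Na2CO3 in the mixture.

n(HCl) = 0.04400 × 0.4111 = 0.01809 mol
Let x = n(Na2CO3), y = n(NaHCO3).
Titrant: 2x + 1y = 0.01809;  mass: 105.99x + 84.01y = 1.088
Solving, x = 6.958 × 10^-3 mol, y = 4.172 × 10^-3 mol
mass of Na2CO3 = 6.958 × 10^-3 × 105.99 = 0.7375 g
% Na2CO3 = 0.7375 / 1.088 × 100 = 67.78 %

67.78 %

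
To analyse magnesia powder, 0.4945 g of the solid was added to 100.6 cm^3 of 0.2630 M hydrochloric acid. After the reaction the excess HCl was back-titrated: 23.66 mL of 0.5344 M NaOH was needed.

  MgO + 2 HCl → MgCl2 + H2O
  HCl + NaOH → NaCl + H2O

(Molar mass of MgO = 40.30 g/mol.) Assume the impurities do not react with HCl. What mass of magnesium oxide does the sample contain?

0.2784 g

n(HCl) added = 0.1006 × 0.2630 = 0.02646 mol
n(NaOH) used in back-titration = 0.02366 × 0.5344 = 0.01264 mol
n(HCl) left over = 0.01264 mol (1:1 ratio)
n(HCl) consumed by analyte = 0.02646 − 0.01264 = 0.01381 mol
From the 1:2 ratio, n(MgO) = 1/2 × 0.01381 = 6.907 × 10^-3 mol
mass of MgO = 6.907 × 10^-3 × 40.30 = 0.2784 g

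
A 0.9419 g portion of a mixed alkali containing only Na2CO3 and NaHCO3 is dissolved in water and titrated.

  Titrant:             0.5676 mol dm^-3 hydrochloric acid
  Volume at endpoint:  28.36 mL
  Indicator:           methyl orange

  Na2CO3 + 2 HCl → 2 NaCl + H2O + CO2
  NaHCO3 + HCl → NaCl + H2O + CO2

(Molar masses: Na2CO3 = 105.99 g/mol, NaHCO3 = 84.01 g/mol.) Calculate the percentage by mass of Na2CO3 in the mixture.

n(HCl) = 0.02836 × 0.5676 = 0.01610 mol
Let x = n(Na2CO3), y = n(NaHCO3).
Titrant: 2x + 1y = 0.01610;  mass: 105.99x + 84.01y = 0.9419
Solving, x = 6.616 × 10^-3 mol, y = 2.864 × 10^-3 mol
mass of Na2CO3 = 6.616 × 10^-3 × 105.99 = 0.7013 g
% Na2CO3 = 0.7013 / 0.9419 × 100 = 74.45 %

74.45 %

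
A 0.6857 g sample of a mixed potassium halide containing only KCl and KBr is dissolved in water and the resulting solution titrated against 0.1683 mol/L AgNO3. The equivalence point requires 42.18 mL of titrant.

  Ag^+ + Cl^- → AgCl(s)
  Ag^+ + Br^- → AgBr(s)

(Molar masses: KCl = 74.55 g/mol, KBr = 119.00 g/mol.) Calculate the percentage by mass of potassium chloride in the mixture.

n(AgNO3) = 0.04218 × 0.1683 = 7.099 × 10^-3 mol
Let x = n(KCl), y = n(KBr).
Titrant: 1x + 1y = 7.099 × 10^-3;  mass: 74.55x + 119.00y = 0.6857
Solving, x = 3.579 × 10^-3 mol, y = 3.520 × 10^-3 mol
mass of KCl = 3.579 × 10^-3 × 74.55 = 0.2668 g
% KCl = 0.2668 / 0.6857 × 100 = 38.91 %

38.91 %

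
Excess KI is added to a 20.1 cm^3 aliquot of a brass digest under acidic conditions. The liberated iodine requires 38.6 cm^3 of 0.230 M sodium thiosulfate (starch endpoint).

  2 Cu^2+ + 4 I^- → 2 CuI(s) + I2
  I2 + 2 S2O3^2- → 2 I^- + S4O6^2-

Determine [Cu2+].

n(S2O3^2-) = 0.0386 × 0.230 = 8.88 × 10^-3 mol
n(I2) = n(S2O3^2-)/2 = 4.44 × 10^-3 mol
From the 2:1 ratio, n(Cu2+) in the aliquot = 2/1 × 4.44 × 10^-3 = 8.88 × 10^-3 mol
[Cu2+] = 8.88 × 10^-3 / 0.0201 = 0.442 mol/L

0.442 M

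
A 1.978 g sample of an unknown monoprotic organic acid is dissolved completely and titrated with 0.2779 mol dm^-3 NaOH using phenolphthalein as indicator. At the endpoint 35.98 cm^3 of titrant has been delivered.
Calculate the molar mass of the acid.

197.8 g/mol

n(NaOH) = 0.03598 L × 0.2779 mol/L = 9.999 × 10^-3 mol
n(HA) = 9.999 × 10^-3 mol (1:1 ratio)
M = m / n = 1.978 g / 9.999 × 10^-3 mol = 197.8 g/mol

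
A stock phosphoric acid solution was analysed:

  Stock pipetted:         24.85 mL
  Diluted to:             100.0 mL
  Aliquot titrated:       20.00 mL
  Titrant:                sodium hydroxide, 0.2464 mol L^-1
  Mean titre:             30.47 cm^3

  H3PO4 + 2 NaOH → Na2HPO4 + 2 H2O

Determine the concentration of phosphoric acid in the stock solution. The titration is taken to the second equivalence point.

0.7553 mol/L

n(NaOH) = 0.03047 × 0.2464 = 7.508 × 10^-3 mol
From the 1:2 ratio, n(H3PO4) in the aliquot = 1/2 × 7.508 × 10^-3 = 3.754 × 10^-3 mol
[H3PO4]_dilute = 3.754 × 10^-3 / 0.02000 = 0.1877 mol/L
Dilution factor = 100.0 / 24.85 = 4.024
[H3PO4]_stock = 0.1877 × 4.024 = 0.7553 mol/L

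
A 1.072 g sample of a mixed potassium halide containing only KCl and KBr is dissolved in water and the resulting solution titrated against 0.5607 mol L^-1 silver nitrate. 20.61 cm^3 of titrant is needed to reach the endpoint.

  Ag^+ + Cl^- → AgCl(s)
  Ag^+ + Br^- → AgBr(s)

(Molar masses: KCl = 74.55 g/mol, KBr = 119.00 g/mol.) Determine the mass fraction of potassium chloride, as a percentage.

n(AgNO3) = 0.02061 × 0.5607 = 0.01156 mol
Let x = n(KCl), y = n(KBr).
Titrant: 1x + 1y = 0.01156;  mass: 74.55x + 119.00y = 1.072
Solving, x = 6.820 × 10^-3 mol, y = 4.736 × 10^-3 mol
mass of KCl = 6.820 × 10^-3 × 74.55 = 0.5085 g
% KCl = 0.5085 / 1.072 × 100 = 47.43 %

47.43 %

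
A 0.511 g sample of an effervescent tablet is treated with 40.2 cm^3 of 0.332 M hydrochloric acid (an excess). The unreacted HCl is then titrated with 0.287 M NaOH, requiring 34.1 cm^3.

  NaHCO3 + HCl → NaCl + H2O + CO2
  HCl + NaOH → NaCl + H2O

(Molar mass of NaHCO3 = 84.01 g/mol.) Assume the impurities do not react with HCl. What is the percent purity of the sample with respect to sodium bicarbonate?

58.5 %

n(HCl) added = 0.0402 × 0.332 = 0.0133 mol
n(NaOH) used in back-titration = 0.0341 × 0.287 = 9.79 × 10^-3 mol
n(HCl) left over = 9.79 × 10^-3 mol (1:1 ratio)
n(HCl) consumed by analyte = 0.0133 − 9.79 × 10^-3 = 3.56 × 10^-3 mol
n(NaHCO3) = 3.56 × 10^-3 mol (1:1 ratio)
mass of NaHCO3 = 3.56 × 10^-3 × 84.01 = 0.299 g
% NaHCO3 = 0.299 / 0.511 × 100 = 58.5 %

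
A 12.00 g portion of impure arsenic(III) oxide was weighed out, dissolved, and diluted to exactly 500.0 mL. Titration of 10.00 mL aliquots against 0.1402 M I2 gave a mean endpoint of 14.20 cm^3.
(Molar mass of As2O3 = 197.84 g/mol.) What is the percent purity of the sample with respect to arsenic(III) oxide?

82.06 %

As2O3 + 2 I2 + 2 H2O → As2O5 + 4 HI
n(I2) per titration = 0.01420 × 0.1402 = 1.991 × 10^-3 mol
From the 1:2 ratio, n(As2O3) in each aliquot = 1/2 × 1.991 × 10^-3 = 9.954 × 10^-4 mol
n(As2O3) in the whole flask = 9.954 × 10^-4 × 500.0/10.00 = 0.04977 mol
mass of As2O3 = 0.04977 × 197.84 = 9.847 g
% As2O3 = 9.847 / 12.00 × 100 = 82.06 %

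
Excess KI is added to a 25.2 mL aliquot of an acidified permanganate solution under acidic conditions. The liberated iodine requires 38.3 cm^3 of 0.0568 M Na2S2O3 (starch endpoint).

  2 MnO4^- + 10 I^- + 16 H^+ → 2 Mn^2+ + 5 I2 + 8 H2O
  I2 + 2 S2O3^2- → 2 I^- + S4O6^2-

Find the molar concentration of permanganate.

0.0173 M

n(S2O3^2-) = 0.0383 × 0.0568 = 2.18 × 10^-3 mol
n(I2) = n(S2O3^2-)/2 = 1.09 × 10^-3 mol
From the 2:5 ratio, n(MnO4^-) in the aliquot = 2/5 × 1.09 × 10^-3 = 4.35 × 10^-4 mol
[MnO4^-] = 4.35 × 10^-4 / 0.0252 = 0.0173 mol/L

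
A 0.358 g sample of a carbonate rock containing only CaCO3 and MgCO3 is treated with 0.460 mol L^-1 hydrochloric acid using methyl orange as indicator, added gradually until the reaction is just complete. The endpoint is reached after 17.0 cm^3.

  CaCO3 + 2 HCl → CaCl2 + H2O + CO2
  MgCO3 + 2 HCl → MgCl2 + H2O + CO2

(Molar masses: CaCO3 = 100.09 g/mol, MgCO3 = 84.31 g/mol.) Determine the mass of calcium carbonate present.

0.180 g

n(HCl) = 0.0170 × 0.460 = 7.82 × 10^-3 mol
Let x = n(CaCO3), y = n(MgCO3).
Titrant: 2x + 2y = 7.82 × 10^-3;  mass: 100.09x + 84.31y = 0.358
Solving, x = 1.80 × 10^-3 mol, y = 2.11 × 10^-3 mol
mass of CaCO3 = 1.80 × 10^-3 × 100.09 = 0.180 g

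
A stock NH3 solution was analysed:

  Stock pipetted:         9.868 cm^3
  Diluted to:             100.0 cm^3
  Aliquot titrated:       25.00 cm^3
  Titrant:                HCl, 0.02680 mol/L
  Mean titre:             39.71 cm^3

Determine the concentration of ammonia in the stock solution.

NH3 + HCl → NH4Cl
n(HCl) = 0.03971 × 0.02680 = 1.064 × 10^-3 mol
n(NH3) in the aliquot = 1.064 × 10^-3 mol (1:1 ratio)
[NH3]_dilute = 1.064 × 10^-3 / 0.02500 = 0.04257 mol/L
Dilution factor = 100.0 / 9.868 = 10.13
[NH3]_stock = 0.04257 × 10.13 = 0.4314 mol/L

0.4314 mol/L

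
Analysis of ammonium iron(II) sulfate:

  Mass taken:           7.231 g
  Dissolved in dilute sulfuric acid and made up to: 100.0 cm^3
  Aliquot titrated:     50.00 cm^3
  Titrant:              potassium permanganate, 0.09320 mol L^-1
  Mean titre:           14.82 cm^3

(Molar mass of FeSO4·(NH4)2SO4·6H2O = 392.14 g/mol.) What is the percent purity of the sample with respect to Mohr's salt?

MnO4^- + 5 Fe^2+ + 8 H^+ → Mn^2+ + 5 Fe^3+ + 4 H2O
n(KMnO4) per titration = 0.01482 × 0.09320 = 1.381 × 10^-3 mol
From the 5:1 ratio, n(FeSO4·(NH4)2SO4·6H2O) in each aliquot = 5/1 × 1.381 × 10^-3 = 6.906 × 10^-3 mol
n(FeSO4·(NH4)2SO4·6H2O) in the whole flask = 6.906 × 10^-3 × 100.0/50.00 = 0.01381 mol
mass of FeSO4·(NH4)2SO4·6H2O = 0.01381 × 392.14 = 5.416 g
% FeSO4·(NH4)2SO4·6H2O = 5.416 / 7.231 × 100 = 74.90 %

74.90 %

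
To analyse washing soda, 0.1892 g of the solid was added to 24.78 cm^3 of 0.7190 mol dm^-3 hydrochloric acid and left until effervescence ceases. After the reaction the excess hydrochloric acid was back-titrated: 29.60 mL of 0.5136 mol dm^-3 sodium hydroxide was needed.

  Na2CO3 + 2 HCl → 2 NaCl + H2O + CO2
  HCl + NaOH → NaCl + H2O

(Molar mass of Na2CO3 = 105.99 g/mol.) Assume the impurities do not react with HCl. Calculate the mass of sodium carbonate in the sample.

0.1385 g

n(HCl) added = 0.02478 × 0.7190 = 0.01782 mol
n(NaOH) used in back-titration = 0.02960 × 0.5136 = 0.01520 mol
n(HCl) left over = 0.01520 mol (1:1 ratio)
n(HCl) consumed by analyte = 0.01782 − 0.01520 = 2.614 × 10^-3 mol
From the 1:2 ratio, n(Na2CO3) = 1/2 × 2.614 × 10^-3 = 1.307 × 10^-3 mol
mass of Na2CO3 = 1.307 × 10^-3 × 105.99 = 0.1385 g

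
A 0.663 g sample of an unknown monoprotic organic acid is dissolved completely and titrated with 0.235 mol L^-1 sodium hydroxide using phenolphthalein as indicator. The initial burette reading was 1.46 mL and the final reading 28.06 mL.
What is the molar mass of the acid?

106 g/mol

n(NaOH) = 0.0266 L × 0.235 mol/L = 6.25 × 10^-3 mol
n(HA) = 6.25 × 10^-3 mol (1:1 ratio)
M = m / n = 0.663 g / 6.25 × 10^-3 mol = 106 g/mol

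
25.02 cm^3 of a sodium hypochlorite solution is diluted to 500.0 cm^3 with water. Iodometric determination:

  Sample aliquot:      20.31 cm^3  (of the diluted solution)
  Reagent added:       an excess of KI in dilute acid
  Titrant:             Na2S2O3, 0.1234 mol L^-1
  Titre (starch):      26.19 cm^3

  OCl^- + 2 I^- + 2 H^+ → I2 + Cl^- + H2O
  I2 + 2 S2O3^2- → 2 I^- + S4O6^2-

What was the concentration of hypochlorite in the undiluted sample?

n(S2O3^2-) = 0.02619 × 0.1234 = 3.232 × 10^-3 mol
n(I2) = n(S2O3^2-)/2 = 1.616 × 10^-3 mol
n(OCl^-) in the aliquot = 1.616 × 10^-3 mol (1:1 ratio)
[OCl^-]_dilute = 1.616 × 10^-3 / 0.02031 = 0.07956 mol/L
[OCl^-]_original = 0.07956 × 500.0/25.02 = 1.590 mol/L

1.590 mol/L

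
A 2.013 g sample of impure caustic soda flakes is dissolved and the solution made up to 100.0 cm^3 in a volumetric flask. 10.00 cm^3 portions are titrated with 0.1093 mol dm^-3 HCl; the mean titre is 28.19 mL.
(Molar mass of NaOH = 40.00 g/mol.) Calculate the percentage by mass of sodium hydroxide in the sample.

61.23 %

NaOH + HCl → NaCl + H2O
n(HCl) per titration = 0.02819 × 0.1093 = 3.081 × 10^-3 mol
n(NaOH) in each aliquot = 3.081 × 10^-3 mol (1:1 ratio)
n(NaOH) in the whole flask = 3.081 × 10^-3 × 100.0/10.00 = 0.03081 mol
mass of NaOH = 0.03081 × 40.00 = 1.232 g
% NaOH = 1.232 / 2.013 × 100 = 61.23 %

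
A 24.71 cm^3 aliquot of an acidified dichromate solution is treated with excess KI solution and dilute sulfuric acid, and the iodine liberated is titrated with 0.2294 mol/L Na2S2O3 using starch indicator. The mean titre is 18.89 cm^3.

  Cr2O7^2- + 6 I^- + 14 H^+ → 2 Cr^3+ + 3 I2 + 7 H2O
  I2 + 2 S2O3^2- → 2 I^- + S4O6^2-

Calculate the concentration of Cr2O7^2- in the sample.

n(S2O3^2-) = 0.01889 × 0.2294 = 4.333 × 10^-3 mol
n(I2) = n(S2O3^2-)/2 = 2.167 × 10^-3 mol
From the 1:3 ratio, n(Cr2O7^2-) in the aliquot = 1/3 × 2.167 × 10^-3 = 7.222 × 10^-4 mol
[Cr2O7^2-] = 7.222 × 10^-4 / 0.02471 = 0.02923 mol/L

0.02923 mol/L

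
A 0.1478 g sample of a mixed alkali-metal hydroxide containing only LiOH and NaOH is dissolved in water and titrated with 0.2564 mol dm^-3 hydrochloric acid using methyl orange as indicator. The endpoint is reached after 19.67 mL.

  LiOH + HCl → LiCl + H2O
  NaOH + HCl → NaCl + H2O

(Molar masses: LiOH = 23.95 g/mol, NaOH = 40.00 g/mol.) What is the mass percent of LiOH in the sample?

n(HCl) = 0.01967 × 0.2564 = 5.043 × 10^-3 mol
Let x = n(LiOH), y = n(NaOH).
Titrant: 1x + 1y = 5.043 × 10^-3;  mass: 23.95x + 40.00y = 0.1478
Solving, x = 3.360 × 10^-3 mol, y = 1.683 × 10^-3 mol
mass of LiOH = 3.360 × 10^-3 × 23.95 = 0.08048 g
% LiOH = 0.08048 / 0.1478 × 100 = 54.45 %

54.45 %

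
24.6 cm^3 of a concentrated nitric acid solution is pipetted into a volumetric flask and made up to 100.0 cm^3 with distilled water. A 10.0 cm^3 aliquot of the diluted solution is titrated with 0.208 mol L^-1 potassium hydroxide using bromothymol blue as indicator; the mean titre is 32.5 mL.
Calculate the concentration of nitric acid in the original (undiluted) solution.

2.75 mol/L

HNO3 + KOH → KNO3 + H2O
n(KOH) = 0.0325 × 0.208 = 6.76 × 10^-3 mol
n(HNO3) in the aliquot = 6.76 × 10^-3 mol (1:1 ratio)
[HNO3]_dilute = 6.76 × 10^-3 / 0.0100 = 0.676 mol/L
Dilution factor = 100.0 / 24.6 = 4.065
[HNO3]_stock = 0.676 × 4.065 = 2.75 mol/L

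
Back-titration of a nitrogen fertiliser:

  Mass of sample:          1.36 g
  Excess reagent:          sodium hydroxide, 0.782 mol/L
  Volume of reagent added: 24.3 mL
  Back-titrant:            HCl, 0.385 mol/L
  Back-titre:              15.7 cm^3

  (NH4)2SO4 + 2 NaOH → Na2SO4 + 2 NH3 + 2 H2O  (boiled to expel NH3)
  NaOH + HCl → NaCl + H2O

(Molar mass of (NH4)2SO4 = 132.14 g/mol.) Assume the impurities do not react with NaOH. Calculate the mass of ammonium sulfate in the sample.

n(NaOH) added = 0.0243 × 0.782 = 0.0190 mol
n(HCl) used in back-titration = 0.0157 × 0.385 = 6.04 × 10^-3 mol
n(NaOH) left over = 6.04 × 10^-3 mol (1:1 ratio)
n(NaOH) consumed by analyte = 0.0190 − 6.04 × 10^-3 = 0.0130 mol
From the 1:2 ratio, n((NH4)2SO4) = 1/2 × 0.0130 = 6.48 × 10^-3 mol
mass of (NH4)2SO4 = 6.48 × 10^-3 × 132.14 = 0.856 g

0.856 g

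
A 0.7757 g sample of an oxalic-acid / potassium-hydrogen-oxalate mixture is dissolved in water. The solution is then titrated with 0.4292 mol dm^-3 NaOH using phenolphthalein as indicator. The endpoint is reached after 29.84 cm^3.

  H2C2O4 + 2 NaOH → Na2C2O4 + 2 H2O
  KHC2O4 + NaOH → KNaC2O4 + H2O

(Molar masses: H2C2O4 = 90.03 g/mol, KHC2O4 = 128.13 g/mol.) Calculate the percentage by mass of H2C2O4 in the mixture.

n(NaOH) = 0.02984 × 0.4292 = 0.01281 mol
Let x = n(H2C2O4), y = n(KHC2O4).
Titrant: 2x + 1y = 0.01281;  mass: 90.03x + 128.13y = 0.7757
Solving, x = 5.205 × 10^-3 mol, y = 2.396 × 10^-3 mol
mass of H2C2O4 = 5.205 × 10^-3 × 90.03 = 0.4686 g
% H2C2O4 = 0.4686 / 0.7757 × 100 = 60.42 %

60.42 %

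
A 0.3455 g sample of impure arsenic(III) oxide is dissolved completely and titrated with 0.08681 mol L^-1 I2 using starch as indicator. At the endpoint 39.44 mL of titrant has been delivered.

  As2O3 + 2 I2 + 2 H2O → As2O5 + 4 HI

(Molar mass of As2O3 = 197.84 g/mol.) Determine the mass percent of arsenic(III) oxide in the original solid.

n(I2) = 0.03944 L × 0.08681 mol/L = 3.424 × 10^-3 mol
From the 1:2 ratio, n(As2O3) = 1/2 × 3.424 × 10^-3 = 1.712 × 10^-3 mol
mass of As2O3 = 1.712 × 10^-3 × 197.84 g/mol = 0.3387 g
% As2O3 = 0.3387 / 0.3455 × 100 = 98.03 %

98.03 %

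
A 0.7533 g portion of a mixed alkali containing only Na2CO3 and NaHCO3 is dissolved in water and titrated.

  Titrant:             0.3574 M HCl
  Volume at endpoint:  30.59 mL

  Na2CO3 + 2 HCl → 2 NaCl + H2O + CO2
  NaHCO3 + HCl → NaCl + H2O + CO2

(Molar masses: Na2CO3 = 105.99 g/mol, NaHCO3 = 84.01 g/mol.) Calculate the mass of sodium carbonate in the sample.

n(HCl) = 0.03059 × 0.3574 = 0.01093 mol
Let x = n(Na2CO3), y = n(NaHCO3).
Titrant: 2x + 1y = 0.01093;  mass: 105.99x + 84.01y = 0.7533
Solving, x = 2.663 × 10^-3 mol, y = 5.607 × 10^-3 mol
mass of Na2CO3 = 2.663 × 10^-3 × 105.99 = 0.2822 g

0.2822 g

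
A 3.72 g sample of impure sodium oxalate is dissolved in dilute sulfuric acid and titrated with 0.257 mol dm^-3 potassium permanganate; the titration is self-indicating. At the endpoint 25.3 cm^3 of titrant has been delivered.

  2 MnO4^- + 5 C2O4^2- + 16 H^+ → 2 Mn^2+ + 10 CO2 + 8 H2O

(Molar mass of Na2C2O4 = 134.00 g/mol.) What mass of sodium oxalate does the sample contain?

2.18 g

n(KMnO4) = 0.0253 L × 0.257 mol/L = 6.50 × 10^-3 mol
From the 5:2 ratio, n(Na2C2O4) = 5/2 × 6.50 × 10^-3 = 0.0163 mol
mass of Na2C2O4 = 0.0163 × 134.00 g/mol = 2.18 g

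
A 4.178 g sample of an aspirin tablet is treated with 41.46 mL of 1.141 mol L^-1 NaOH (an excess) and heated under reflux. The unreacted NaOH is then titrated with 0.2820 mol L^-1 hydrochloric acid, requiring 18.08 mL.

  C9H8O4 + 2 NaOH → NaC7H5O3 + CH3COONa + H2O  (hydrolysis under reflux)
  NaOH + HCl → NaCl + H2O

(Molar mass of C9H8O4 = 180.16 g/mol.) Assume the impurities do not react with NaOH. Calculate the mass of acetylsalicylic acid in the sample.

3.802 g

n(NaOH) added = 0.04146 × 1.141 = 0.04731 mol
n(HCl) used in back-titration = 0.01808 × 0.2820 = 5.099 × 10^-3 mol
n(NaOH) left over = 5.099 × 10^-3 mol (1:1 ratio)
n(NaOH) consumed by analyte = 0.04731 − 5.099 × 10^-3 = 0.04221 mol
From the 1:2 ratio, n(C9H8O4) = 1/2 × 0.04221 = 0.02110 mol
mass of C9H8O4 = 0.02110 × 180.16 = 3.802 g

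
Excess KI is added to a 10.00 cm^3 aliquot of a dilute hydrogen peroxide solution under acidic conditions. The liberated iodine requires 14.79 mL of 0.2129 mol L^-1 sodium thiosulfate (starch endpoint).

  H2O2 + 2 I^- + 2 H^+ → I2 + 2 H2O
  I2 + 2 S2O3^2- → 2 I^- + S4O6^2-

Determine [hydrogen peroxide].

0.1574 mol/L

n(S2O3^2-) = 0.01479 × 0.2129 = 3.149 × 10^-3 mol
n(I2) = n(S2O3^2-)/2 = 1.574 × 10^-3 mol
n(H2O2) in the aliquot = 1.574 × 10^-3 mol (1:1 ratio)
[H2O2] = 1.574 × 10^-3 / 0.01000 = 0.1574 mol/L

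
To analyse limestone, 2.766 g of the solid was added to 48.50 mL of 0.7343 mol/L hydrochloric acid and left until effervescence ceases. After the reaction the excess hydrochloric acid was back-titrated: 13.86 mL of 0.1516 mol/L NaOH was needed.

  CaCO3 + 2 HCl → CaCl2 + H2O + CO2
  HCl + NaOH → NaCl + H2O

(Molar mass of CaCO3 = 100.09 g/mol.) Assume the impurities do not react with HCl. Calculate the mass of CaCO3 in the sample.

n(HCl) added = 0.04850 × 0.7343 = 0.03561 mol
n(NaOH) used in back-titration = 0.01386 × 0.1516 = 2.101 × 10^-3 mol
n(HCl) left over = 2.101 × 10^-3 mol (1:1 ratio)
n(HCl) consumed by analyte = 0.03561 − 2.101 × 10^-3 = 0.03351 mol
From the 1:2 ratio, n(CaCO3) = 1/2 × 0.03351 = 0.01676 mol
mass of CaCO3 = 0.01676 × 100.09 = 1.677 g

1.677 g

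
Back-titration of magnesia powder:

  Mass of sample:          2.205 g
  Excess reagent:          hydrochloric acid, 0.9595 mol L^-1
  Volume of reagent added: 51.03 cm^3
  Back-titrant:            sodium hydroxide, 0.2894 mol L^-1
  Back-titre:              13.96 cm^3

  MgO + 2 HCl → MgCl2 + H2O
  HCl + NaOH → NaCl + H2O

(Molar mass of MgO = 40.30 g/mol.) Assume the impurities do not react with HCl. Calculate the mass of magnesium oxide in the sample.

n(HCl) added = 0.05103 × 0.9595 = 0.04896 mol
n(NaOH) used in back-titration = 0.01396 × 0.2894 = 4.040 × 10^-3 mol
n(HCl) left over = 4.040 × 10^-3 mol (1:1 ratio)
n(HCl) consumed by analyte = 0.04896 − 4.040 × 10^-3 = 0.04492 mol
From the 1:2 ratio, n(MgO) = 1/2 × 0.04492 = 0.02246 mol
mass of MgO = 0.02246 × 40.30 = 0.9052 g

0.9052 g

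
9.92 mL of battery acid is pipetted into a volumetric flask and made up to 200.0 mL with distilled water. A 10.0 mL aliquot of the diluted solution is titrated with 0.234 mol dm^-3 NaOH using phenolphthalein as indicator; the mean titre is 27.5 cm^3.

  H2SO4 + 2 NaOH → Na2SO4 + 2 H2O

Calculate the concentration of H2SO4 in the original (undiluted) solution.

6.49 mol/L

n(NaOH) = 0.0275 × 0.234 = 6.44 × 10^-3 mol
From the 1:2 ratio, n(H2SO4) in the aliquot = 1/2 × 6.44 × 10^-3 = 3.22 × 10^-3 mol
[H2SO4]_dilute = 3.22 × 10^-3 / 0.0100 = 0.322 mol/L
Dilution factor = 200.0 / 9.92 = 20.16
[H2SO4]_stock = 0.322 × 20.16 = 6.49 mol/L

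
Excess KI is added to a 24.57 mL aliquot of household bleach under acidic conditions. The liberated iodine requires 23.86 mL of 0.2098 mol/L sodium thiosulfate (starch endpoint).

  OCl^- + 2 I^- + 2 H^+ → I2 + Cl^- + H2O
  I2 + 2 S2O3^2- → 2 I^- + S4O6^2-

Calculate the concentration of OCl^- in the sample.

0.1019 mol/L

n(S2O3^2-) = 0.02386 × 0.2098 = 5.006 × 10^-3 mol
n(I2) = n(S2O3^2-)/2 = 2.503 × 10^-3 mol
n(OCl^-) in the aliquot = 2.503 × 10^-3 mol (1:1 ratio)
[OCl^-] = 2.503 × 10^-3 / 0.02457 = 0.1019 mol/L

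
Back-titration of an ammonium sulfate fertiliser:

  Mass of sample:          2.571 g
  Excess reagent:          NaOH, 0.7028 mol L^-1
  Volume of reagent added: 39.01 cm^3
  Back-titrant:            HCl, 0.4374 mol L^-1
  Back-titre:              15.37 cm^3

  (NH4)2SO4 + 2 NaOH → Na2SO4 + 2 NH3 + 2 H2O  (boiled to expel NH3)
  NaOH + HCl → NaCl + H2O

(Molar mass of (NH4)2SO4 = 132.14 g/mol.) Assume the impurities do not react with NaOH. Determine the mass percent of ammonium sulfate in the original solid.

n(NaOH) added = 0.03901 × 0.7028 = 0.02742 mol
n(HCl) used in back-titration = 0.01537 × 0.4374 = 6.723 × 10^-3 mol
n(NaOH) left over = 6.723 × 10^-3 mol (1:1 ratio)
n(NaOH) consumed by analyte = 0.02742 − 6.723 × 10^-3 = 0.02069 mol
From the 1:2 ratio, n((NH4)2SO4) = 1/2 × 0.02069 = 0.01035 mol
mass of (NH4)2SO4 = 0.01035 × 132.14 = 1.367 g
% (NH4)2SO4 = 1.367 / 2.571 × 100 = 53.18 %

53.18 %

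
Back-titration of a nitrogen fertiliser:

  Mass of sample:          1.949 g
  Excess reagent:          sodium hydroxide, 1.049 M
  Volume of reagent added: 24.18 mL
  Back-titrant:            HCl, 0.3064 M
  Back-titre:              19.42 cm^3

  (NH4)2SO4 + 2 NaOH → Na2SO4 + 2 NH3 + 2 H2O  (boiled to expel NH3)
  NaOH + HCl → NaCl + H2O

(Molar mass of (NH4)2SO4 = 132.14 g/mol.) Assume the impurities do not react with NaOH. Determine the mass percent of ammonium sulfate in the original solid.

n(NaOH) added = 0.02418 × 1.049 = 0.02536 mol
n(HCl) used in back-titration = 0.01942 × 0.3064 = 5.950 × 10^-3 mol
n(NaOH) left over = 5.950 × 10^-3 mol (1:1 ratio)
n(NaOH) consumed by analyte = 0.02536 − 5.950 × 10^-3 = 0.01941 mol
From the 1:2 ratio, n((NH4)2SO4) = 1/2 × 0.01941 = 9.707 × 10^-3 mol
mass of (NH4)2SO4 = 9.707 × 10^-3 × 132.14 = 1.283 g
% (NH4)2SO4 = 1.283 / 1.949 × 100 = 65.81 %

65.81 %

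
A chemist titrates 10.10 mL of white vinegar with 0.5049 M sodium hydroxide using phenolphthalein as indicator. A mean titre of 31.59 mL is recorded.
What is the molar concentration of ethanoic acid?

CH3COOH + NaOH → CH3COONa + H2O
n(NaOH) = 0.03159 L × 0.5049 mol/L = 0.01595 mol
n(CH3COOH) = 0.01595 mol (1:1 mole ratio)
[CH3COOH] = 0.01595 mol / 0.01010 L = 1.579 mol/L

1.579 M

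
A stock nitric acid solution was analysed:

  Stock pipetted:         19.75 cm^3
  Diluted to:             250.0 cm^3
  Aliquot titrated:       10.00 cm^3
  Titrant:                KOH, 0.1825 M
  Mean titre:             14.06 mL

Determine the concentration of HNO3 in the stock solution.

3.248 M

HNO3 + KOH → KNO3 + H2O
n(KOH) = 0.01406 × 0.1825 = 2.566 × 10^-3 mol
n(HNO3) in the aliquot = 2.566 × 10^-3 mol (1:1 ratio)
[HNO3]_dilute = 2.566 × 10^-3 / 0.01000 = 0.2566 mol/L
Dilution factor = 250.0 / 19.75 = 12.66
[HNO3]_stock = 0.2566 × 12.66 = 3.248 mol/L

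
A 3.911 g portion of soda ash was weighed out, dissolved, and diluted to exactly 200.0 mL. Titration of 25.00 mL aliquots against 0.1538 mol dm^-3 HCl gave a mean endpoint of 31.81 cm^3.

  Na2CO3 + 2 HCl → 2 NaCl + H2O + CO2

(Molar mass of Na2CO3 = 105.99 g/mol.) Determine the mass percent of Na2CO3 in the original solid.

53.03 %

n(HCl) per titration = 0.03181 × 0.1538 = 4.892 × 10^-3 mol
From the 1:2 ratio, n(Na2CO3) in each aliquot = 1/2 × 4.892 × 10^-3 = 2.446 × 10^-3 mol
n(Na2CO3) in the whole flask = 2.446 × 10^-3 × 200.0/25.00 = 0.01957 mol
mass of Na2CO3 = 0.01957 × 105.99 = 2.074 g
% Na2CO3 = 2.074 / 3.911 × 100 = 53.03 %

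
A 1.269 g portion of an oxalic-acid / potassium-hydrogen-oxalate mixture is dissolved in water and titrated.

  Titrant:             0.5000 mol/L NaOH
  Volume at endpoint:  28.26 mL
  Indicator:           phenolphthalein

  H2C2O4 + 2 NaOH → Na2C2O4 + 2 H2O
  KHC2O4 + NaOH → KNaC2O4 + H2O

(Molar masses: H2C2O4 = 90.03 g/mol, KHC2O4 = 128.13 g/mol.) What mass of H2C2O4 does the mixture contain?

n(NaOH) = 0.02826 × 0.5000 = 0.01413 mol
Let x = n(H2C2O4), y = n(KHC2O4).
Titrant: 2x + 1y = 0.01413;  mass: 90.03x + 128.13y = 1.269
Solving, x = 3.257 × 10^-3 mol, y = 7.615 × 10^-3 mol
mass of H2C2O4 = 3.257 × 10^-3 × 90.03 = 0.2933 g

0.2933 g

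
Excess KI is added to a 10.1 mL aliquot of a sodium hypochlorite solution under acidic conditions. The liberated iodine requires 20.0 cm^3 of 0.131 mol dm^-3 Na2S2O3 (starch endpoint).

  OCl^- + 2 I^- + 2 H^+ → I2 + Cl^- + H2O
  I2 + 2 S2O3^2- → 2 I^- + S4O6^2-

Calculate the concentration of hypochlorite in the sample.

0.130 mol/L

n(S2O3^2-) = 0.0200 × 0.131 = 2.62 × 10^-3 mol
n(I2) = n(S2O3^2-)/2 = 1.31 × 10^-3 mol
n(OCl^-) in the aliquot = 1.31 × 10^-3 mol (1:1 ratio)
[OCl^-] = 1.31 × 10^-3 / 0.0101 = 0.130 mol/L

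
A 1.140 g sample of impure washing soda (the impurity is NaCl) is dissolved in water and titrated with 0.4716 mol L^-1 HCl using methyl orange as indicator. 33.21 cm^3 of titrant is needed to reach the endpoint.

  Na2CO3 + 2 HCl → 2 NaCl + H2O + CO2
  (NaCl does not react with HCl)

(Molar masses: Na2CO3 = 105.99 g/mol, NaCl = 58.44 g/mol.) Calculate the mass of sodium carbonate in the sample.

n(HCl) = 0.03321 × 0.4716 = 0.01566 mol
Let x = n(Na2CO3), y = n(NaCl).
Titrant: 2x = 0.01566;  mass: 105.99x + 58.44y = 1.140
Solving, x = 7.831 × 10^-3 mol, y = 5.305 × 10^-3 mol
mass of Na2CO3 = 7.831 × 10^-3 × 105.99 = 0.8300 g

0.8300 g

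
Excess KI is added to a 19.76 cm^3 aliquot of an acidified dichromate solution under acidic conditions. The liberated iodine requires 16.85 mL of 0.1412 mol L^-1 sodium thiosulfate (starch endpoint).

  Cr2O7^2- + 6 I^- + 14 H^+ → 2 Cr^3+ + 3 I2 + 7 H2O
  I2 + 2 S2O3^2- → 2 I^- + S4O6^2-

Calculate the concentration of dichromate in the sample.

n(S2O3^2-) = 0.01685 × 0.1412 = 2.379 × 10^-3 mol
n(I2) = n(S2O3^2-)/2 = 1.190 × 10^-3 mol
From the 1:3 ratio, n(Cr2O7^2-) in the aliquot = 1/3 × 1.190 × 10^-3 = 3.965 × 10^-4 mol
[Cr2O7^2-] = 3.965 × 10^-4 / 0.01976 = 0.02007 mol/L

0.02007 mol/L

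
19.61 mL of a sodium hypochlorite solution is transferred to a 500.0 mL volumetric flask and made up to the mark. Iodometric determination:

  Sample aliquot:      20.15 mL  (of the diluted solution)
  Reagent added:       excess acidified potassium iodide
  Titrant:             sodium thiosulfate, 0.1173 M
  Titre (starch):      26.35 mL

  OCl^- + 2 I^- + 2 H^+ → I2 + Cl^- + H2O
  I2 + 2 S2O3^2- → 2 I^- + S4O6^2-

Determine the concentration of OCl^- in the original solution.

1.956 M

n(S2O3^2-) = 0.02635 × 0.1173 = 3.091 × 10^-3 mol
n(I2) = n(S2O3^2-)/2 = 1.545 × 10^-3 mol
n(OCl^-) in the aliquot = 1.545 × 10^-3 mol (1:1 ratio)
[OCl^-]_dilute = 1.545 × 10^-3 / 0.02015 = 0.07670 mol/L
[OCl^-]_original = 0.07670 × 500.0/19.61 = 1.956 mol/L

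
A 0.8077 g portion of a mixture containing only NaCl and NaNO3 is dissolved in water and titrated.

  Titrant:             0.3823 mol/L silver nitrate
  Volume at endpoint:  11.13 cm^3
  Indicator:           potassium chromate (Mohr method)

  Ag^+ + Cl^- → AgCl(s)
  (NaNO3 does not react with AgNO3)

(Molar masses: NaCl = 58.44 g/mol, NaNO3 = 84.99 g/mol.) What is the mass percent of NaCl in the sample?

30.79 %

n(AgNO3) = 0.01113 × 0.3823 = 4.255 × 10^-3 mol
Let x = n(NaCl), y = n(NaNO3).
Titrant: 1x = 4.255 × 10^-3;  mass: 58.44x + 84.99y = 0.8077
Solving, x = 4.255 × 10^-3 mol, y = 6.578 × 10^-3 mol
mass of NaCl = 4.255 × 10^-3 × 58.44 = 0.2487 g
% NaCl = 0.2487 / 0.8077 × 100 = 30.79 %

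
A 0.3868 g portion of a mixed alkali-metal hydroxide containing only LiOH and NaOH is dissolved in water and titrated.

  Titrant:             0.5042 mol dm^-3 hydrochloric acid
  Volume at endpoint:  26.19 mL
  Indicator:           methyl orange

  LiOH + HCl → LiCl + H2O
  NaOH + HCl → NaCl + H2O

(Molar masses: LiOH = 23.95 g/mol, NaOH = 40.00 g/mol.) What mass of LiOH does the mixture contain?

0.2110 g

n(HCl) = 0.02619 × 0.5042 = 0.01320 mol
Let x = n(LiOH), y = n(NaOH).
Titrant: 1x + 1y = 0.01320;  mass: 23.95x + 40.00y = 0.3868
Solving, x = 8.810 × 10^-3 mol, y = 4.395 × 10^-3 mol
mass of LiOH = 8.810 × 10^-3 × 23.95 = 0.2110 g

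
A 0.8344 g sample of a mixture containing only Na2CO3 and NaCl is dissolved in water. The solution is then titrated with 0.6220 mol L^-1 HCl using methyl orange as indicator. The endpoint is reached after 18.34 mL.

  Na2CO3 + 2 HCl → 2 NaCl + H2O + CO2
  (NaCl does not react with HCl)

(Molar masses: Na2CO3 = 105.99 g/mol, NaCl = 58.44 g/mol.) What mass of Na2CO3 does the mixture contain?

0.6045 g

n(HCl) = 0.01834 × 0.6220 = 0.01141 mol
Let x = n(Na2CO3), y = n(NaCl).
Titrant: 2x = 0.01141;  mass: 105.99x + 58.44y = 0.8344
Solving, x = 5.704 × 10^-3 mol, y = 3.933 × 10^-3 mol
mass of Na2CO3 = 5.704 × 10^-3 × 105.99 = 0.6045 g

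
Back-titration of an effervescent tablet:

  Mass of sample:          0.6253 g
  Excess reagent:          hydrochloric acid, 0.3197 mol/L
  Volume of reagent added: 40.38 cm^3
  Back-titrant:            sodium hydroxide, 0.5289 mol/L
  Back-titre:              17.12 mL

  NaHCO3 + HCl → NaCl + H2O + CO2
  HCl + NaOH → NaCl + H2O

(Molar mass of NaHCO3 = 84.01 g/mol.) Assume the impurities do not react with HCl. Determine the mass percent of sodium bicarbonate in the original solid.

n(HCl) added = 0.04038 × 0.3197 = 0.01291 mol
n(NaOH) used in back-titration = 0.01712 × 0.5289 = 9.055 × 10^-3 mol
n(HCl) left over = 9.055 × 10^-3 mol (1:1 ratio)
n(HCl) consumed by analyte = 0.01291 − 9.055 × 10^-3 = 3.855 × 10^-3 mol
n(NaHCO3) = 3.855 × 10^-3 mol (1:1 ratio)
mass of NaHCO3 = 3.855 × 10^-3 × 84.01 = 0.3238 g
% NaHCO3 = 0.3238 / 0.6253 × 100 = 51.79 %

51.79 %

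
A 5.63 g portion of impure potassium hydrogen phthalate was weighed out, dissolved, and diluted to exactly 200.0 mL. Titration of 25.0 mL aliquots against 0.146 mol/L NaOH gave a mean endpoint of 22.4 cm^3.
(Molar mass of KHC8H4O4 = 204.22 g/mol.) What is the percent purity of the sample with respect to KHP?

KHC8H4O4 + NaOH → KNaC8H4O4 + H2O
n(NaOH) per titration = 0.0224 × 0.146 = 3.27 × 10^-3 mol
n(KHC8H4O4) in each aliquot = 3.27 × 10^-3 mol (1:1 ratio)
n(KHC8H4O4) in the whole flask = 3.27 × 10^-3 × 200.0/25.0 = 0.0262 mol
mass of KHC8H4O4 = 0.0262 × 204.22 = 5.34 g
% KHC8H4O4 = 5.34 / 5.63 × 100 = 94.9 %

94.9 %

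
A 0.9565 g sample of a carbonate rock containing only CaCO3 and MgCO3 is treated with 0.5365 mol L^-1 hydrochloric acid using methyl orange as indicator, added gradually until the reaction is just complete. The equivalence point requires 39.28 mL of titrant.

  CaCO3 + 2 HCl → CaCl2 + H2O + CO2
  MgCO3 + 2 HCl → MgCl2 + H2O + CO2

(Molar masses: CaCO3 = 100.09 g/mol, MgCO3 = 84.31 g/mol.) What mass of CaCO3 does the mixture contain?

n(HCl) = 0.03928 × 0.5365 = 0.02107 mol
Let x = n(CaCO3), y = n(MgCO3).
Titrant: 2x + 2y = 0.02107;  mass: 100.09x + 84.31y = 0.9565
Solving, x = 4.318 × 10^-3 mol, y = 6.219 × 10^-3 mol
mass of CaCO3 = 4.318 × 10^-3 × 100.09 = 0.4322 g

0.4322 g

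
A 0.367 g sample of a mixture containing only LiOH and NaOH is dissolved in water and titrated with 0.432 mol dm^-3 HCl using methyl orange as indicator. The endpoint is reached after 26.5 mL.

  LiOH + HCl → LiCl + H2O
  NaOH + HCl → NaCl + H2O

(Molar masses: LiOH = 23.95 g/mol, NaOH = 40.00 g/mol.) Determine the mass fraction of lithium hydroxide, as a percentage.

37.0 %

n(HCl) = 0.0265 × 0.432 = 0.0114 mol
Let x = n(LiOH), y = n(NaOH).
Titrant: 1x + 1y = 0.0114;  mass: 23.95x + 40.00y = 0.367
Solving, x = 5.66 × 10^-3 mol, y = 5.78 × 10^-3 mol
mass of LiOH = 5.66 × 10^-3 × 23.95 = 0.136 g
% LiOH = 0.136 / 0.367 × 100 = 37.0 %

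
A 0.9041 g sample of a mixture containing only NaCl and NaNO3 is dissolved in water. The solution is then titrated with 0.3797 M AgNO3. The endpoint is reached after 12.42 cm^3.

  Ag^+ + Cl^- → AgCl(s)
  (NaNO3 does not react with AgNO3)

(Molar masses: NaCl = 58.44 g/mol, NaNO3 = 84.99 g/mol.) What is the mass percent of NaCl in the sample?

n(AgNO3) = 0.01242 × 0.3797 = 4.716 × 10^-3 mol
Let x = n(NaCl), y = n(NaNO3).
Titrant: 1x = 4.716 × 10^-3;  mass: 58.44x + 84.99y = 0.9041
Solving, x = 4.716 × 10^-3 mol, y = 7.395 × 10^-3 mol
mass of NaCl = 4.716 × 10^-3 × 58.44 = 0.2756 g
% NaCl = 0.2756 / 0.9041 × 100 = 30.48 %

30.48 %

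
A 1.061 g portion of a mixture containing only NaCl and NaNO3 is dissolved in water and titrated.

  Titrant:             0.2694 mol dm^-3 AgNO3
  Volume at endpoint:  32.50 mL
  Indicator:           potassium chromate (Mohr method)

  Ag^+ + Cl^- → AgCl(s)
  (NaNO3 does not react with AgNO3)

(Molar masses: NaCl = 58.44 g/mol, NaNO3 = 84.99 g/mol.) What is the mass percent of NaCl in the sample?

n(AgNO3) = 0.03250 × 0.2694 = 8.755 × 10^-3 mol
Let x = n(NaCl), y = n(NaNO3).
Titrant: 1x = 8.755 × 10^-3;  mass: 58.44x + 84.99y = 1.061
Solving, x = 8.755 × 10^-3 mol, y = 6.463 × 10^-3 mol
mass of NaCl = 8.755 × 10^-3 × 58.44 = 0.5117 g
% NaCl = 0.5117 / 1.061 × 100 = 48.23 %

48.23 %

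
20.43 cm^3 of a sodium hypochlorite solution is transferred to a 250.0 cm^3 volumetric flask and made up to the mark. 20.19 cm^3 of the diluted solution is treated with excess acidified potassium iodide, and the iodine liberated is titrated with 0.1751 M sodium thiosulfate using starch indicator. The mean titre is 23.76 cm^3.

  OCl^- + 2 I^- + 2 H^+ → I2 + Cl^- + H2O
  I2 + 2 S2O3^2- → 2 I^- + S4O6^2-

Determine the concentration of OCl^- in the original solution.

n(S2O3^2-) = 0.02376 × 0.1751 = 4.160 × 10^-3 mol
n(I2) = n(S2O3^2-)/2 = 2.080 × 10^-3 mol
n(OCl^-) in the aliquot = 2.080 × 10^-3 mol (1:1 ratio)
[OCl^-]_dilute = 2.080 × 10^-3 / 0.02019 = 0.1030 mol/L
[OCl^-]_original = 0.1030 × 250.0/20.43 = 1.261 mol/L

1.261 M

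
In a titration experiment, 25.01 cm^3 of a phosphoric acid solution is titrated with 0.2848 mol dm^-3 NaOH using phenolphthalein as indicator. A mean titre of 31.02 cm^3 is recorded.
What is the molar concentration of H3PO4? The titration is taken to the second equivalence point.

0.1766 mol/L

H3PO4 + 2 NaOH → Na2HPO4 + 2 H2O
n(NaOH) = 0.03102 L × 0.2848 mol/L = 8.834 × 10^-3 mol
From the 1:2 mole ratio, n(H3PO4) = 1/2 × 8.834 × 10^-3 = 4.417 × 10^-3 mol
[H3PO4] = 4.417 × 10^-3 mol / 0.02501 L = 0.1766 mol/L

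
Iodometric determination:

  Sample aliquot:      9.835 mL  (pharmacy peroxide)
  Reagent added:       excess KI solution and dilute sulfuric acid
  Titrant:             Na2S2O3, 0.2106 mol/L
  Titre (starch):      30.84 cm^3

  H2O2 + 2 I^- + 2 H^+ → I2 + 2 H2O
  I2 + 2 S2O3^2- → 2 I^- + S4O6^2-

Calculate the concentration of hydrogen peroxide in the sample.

n(S2O3^2-) = 0.03084 × 0.2106 = 6.495 × 10^-3 mol
n(I2) = n(S2O3^2-)/2 = 3.247 × 10^-3 mol
n(H2O2) in the aliquot = 3.247 × 10^-3 mol (1:1 ratio)
[H2O2] = 3.247 × 10^-3 / 0.009835 = 0.3302 mol/L

0.3302 mol/L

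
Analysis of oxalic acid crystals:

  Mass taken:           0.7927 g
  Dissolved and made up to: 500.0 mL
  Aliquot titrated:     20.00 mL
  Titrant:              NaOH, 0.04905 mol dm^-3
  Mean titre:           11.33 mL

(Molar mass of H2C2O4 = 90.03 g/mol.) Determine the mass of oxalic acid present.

0.6254 g

H2C2O4 + 2 NaOH → Na2C2O4 + 2 H2O
n(NaOH) per titration = 0.01133 × 0.04905 = 5.557 × 10^-4 mol
From the 1:2 ratio, n(H2C2O4) in each aliquot = 1/2 × 5.557 × 10^-4 = 2.779 × 10^-4 mol
n(H2C2O4) in the whole flask = 2.779 × 10^-4 × 500.0/20.00 = 6.947 × 10^-3 mol
mass of H2C2O4 = 6.947 × 10^-3 × 90.03 = 0.6254 g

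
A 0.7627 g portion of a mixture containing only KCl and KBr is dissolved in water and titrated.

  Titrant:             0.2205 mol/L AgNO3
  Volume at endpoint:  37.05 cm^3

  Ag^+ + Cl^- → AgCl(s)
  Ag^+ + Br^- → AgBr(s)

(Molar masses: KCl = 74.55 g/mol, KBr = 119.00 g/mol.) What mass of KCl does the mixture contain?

n(AgNO3) = 0.03705 × 0.2205 = 8.170 × 10^-3 mol
Let x = n(KCl), y = n(KBr).
Titrant: 1x + 1y = 8.170 × 10^-3;  mass: 74.55x + 119.00y = 0.7627
Solving, x = 4.713 × 10^-3 mol, y = 3.457 × 10^-3 mol
mass of KCl = 4.713 × 10^-3 × 74.55 = 0.3513 g

0.3513 g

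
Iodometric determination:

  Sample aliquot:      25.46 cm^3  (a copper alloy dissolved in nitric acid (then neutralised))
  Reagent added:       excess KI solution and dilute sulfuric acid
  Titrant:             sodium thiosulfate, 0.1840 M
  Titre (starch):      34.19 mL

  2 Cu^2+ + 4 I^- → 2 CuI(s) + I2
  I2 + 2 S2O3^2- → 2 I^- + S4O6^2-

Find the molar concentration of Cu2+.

n(S2O3^2-) = 0.03419 × 0.1840 = 6.291 × 10^-3 mol
n(I2) = n(S2O3^2-)/2 = 3.145 × 10^-3 mol
From the 2:1 ratio, n(Cu2+) in the aliquot = 2/1 × 3.145 × 10^-3 = 6.291 × 10^-3 mol
[Cu2+] = 6.291 × 10^-3 / 0.02546 = 0.2471 mol/L

0.2471 M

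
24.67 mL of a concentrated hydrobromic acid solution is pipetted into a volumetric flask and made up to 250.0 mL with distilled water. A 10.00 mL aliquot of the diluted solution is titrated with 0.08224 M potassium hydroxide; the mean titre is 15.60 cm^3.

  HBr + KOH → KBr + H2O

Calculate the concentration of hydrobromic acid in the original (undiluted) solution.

1.300 M

n(KOH) = 0.01560 × 0.08224 = 1.283 × 10^-3 mol
n(HBr) in the aliquot = 1.283 × 10^-3 mol (1:1 ratio)
[HBr]_dilute = 1.283 × 10^-3 / 0.01000 = 0.1283 mol/L
Dilution factor = 250.0 / 24.67 = 10.13
[HBr]_stock = 0.1283 × 10.13 = 1.300 mol/L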